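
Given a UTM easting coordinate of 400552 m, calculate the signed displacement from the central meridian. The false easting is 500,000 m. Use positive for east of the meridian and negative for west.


displacement = 400552 - 500000 = -99448 m

-99448 m


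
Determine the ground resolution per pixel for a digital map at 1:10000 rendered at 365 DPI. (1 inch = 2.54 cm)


pixel_cm = 2.54 / 365 ≈ 0.006959 cm
ground = pixel_cm * 10000 / 100 = 2.54 * 10000 / (365 * 100) = 25400 / 36500 ≈ 0.7 m

0.7 m


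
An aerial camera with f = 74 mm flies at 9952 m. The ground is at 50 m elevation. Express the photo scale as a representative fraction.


scale = f / (H - h) = 74 mm / 9902 m = 74 / 9902000 = 1:133811

1:133811


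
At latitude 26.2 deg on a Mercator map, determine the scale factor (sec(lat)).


SF = 1 / cos(26.2) = 1 / 0.897258 = 1.115

1.115


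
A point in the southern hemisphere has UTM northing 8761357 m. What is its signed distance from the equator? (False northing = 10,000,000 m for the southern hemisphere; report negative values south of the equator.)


For southern: actual = 8761357 - 10000000 = -1238643 m

-1238643 m


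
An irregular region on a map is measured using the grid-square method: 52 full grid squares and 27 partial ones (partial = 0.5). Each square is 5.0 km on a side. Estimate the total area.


effective squares = 52 + 27 * 0.5 = 65.5
area = 65.5 * 25.0 = 1637.5 km^2

1637.5 km^2


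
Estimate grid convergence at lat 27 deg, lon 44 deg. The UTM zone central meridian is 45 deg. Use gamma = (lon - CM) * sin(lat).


gamma = (44 - 45) * sin(27) = -1 * 0.45399 = -0.454 degrees

-0.454 degrees


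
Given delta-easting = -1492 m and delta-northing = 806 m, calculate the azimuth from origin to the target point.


az = atan2(-1492, 806) = -61.6 deg
adjusted to 0-360: 298.4 degrees

298.4 degrees


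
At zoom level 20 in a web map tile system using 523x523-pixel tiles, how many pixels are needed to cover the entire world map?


tiles per axis = 2^20 = 1048576
total tiles = 1048576^2 = 1099511627776
pixels per axis = 1048576 * 523 = 548405248
total pixels = 548405248^2 = 300748316033941504

300748316033941504 pixels


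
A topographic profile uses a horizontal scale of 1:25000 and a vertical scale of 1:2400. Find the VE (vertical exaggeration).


VE = horizontal_scale / vertical_scale = 25000 / 2400 ≈ 10.4

10.4x


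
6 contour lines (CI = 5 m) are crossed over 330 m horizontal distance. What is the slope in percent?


elevation change = 6 * 5 = 30 m
slope = 30 / 330 * 100 = 9.1%

9.1%


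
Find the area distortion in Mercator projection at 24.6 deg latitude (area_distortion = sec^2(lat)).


area_distortion = 1/cos^2(24.6) = 1.21

1.21


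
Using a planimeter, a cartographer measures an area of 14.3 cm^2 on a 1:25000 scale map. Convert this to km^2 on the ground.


ground_area = 14.3 * (25000/100)^2 = 893750.0 m^2 = 0.89375 km^2 ≈ 0.894 km^2

0.894 km^2


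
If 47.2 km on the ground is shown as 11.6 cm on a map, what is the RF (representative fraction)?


ground = 47.2 km = 4720000 cm; RF denominator = ground / map = 4720000 / 11.6 ≈ 406897; RF = 1:406897

1:406897


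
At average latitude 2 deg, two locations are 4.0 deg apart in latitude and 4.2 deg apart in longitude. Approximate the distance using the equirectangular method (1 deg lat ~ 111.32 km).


dlat_km = 4.0 * 111.32 = 445.28
dlon_km = 4.2 * 111.32 * cos(2) ≈ 467.259
dist = sqrt(445.28^2 + 467.259^2) ≈ 645.4 km

645.4 km


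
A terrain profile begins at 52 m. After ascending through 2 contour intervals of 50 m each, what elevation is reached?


elevation = 52 + 2 * 50 = 152 m

152 m


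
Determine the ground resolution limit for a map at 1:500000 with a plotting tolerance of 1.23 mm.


ground = 1.23 mm * 500000 / 1000 = 615.0 m

615.0 m


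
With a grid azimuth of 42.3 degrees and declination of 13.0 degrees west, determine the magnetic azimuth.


magnetic azimuth = grid azimuth - declination (east +ve)
mag_az = 42.3 - -13.0 = 55.3 degrees

55.3 degrees


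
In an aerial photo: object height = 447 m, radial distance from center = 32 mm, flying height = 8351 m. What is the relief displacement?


d = h * r / H = 447 * 32 / 8351 = 1.71 mm

1.71 mm


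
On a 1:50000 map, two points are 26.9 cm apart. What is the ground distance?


ground = 26.9 cm * 50000 / 100 = 13450.0 m = 13.45 km

13.45 km


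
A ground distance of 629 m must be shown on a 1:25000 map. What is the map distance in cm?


map_cm = 629 * 100 / 25000 = 2.516 cm ≈ 2.52 cm

2.52 cm


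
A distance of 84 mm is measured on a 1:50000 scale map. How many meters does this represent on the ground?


ground = 84 mm * 50000 / 1000 = 4200.0 m

4200.0 m


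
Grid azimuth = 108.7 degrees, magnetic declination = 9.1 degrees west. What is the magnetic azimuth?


magnetic azimuth = grid azimuth - declination (east +ve)
mag_az = 108.7 - -9.1 = 117.8 degrees

117.8 degrees


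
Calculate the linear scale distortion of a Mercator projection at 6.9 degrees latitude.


SF = 1 / cos(6.9) = 1 / 0.992757 = 1.007

1.007


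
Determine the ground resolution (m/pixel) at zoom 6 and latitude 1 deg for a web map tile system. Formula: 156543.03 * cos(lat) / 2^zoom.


res = 156543.03 * cos(1) / 2^6 = 156543.03 * 0.9998477 / 64 = 2445.61 m/pixel

2445.61 m/pixel


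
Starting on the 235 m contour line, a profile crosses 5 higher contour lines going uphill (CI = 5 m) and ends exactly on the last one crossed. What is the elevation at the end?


elevation = 235 + 5 * 5 = 260 m

260 m


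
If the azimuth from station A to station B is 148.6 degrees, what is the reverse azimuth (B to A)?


back azimuth = (148.6 + 180) mod 360 = 328.6 degrees

328.6 degrees


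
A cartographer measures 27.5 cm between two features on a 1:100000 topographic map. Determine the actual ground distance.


ground = 27.5 cm * 100000 / 100 = 27500.0 m = 27.5 km

27.5 km


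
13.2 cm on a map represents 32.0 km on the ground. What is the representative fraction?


ground = 32.0 km = 3200000 cm; RF denominator = ground / map = 3200000 / 13.2 ≈ 242424; RF = 1:242424

1:242424


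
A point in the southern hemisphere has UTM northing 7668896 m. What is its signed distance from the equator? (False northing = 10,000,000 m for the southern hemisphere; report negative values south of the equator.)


For southern: actual = 7668896 - 10000000 = -2331104 m

-2331104 m


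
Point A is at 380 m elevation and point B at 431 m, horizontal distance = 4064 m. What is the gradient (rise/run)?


gradient = (431 - 380) / 4064 = 51 / 4064 = 0.0125

0.0125


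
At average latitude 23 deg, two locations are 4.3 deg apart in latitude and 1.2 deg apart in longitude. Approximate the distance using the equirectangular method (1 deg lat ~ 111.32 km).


dlat_km = 4.3 * 111.32 = 478.676
dlon_km = 1.2 * 111.32 * cos(23) ≈ 122.965
dist = sqrt(478.676^2 + 122.965^2) ≈ 494.2 km

494.2 km


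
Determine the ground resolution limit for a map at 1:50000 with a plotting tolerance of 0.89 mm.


ground = 0.89 mm * 50000 / 1000 = 44.5 m

44.5 m


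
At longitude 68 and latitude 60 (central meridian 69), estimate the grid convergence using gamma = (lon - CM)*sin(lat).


gamma = (68 - 69) * sin(60) = -1 * 0.866025 = -0.866 degrees

-0.866 degrees


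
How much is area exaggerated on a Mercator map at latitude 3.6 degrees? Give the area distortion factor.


area_distortion = 1/cos^2(3.6) = 1.004

1.004


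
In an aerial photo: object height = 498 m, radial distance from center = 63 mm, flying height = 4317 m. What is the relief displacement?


d = h * r / H = 498 * 63 / 4317 = 7.27 mm

7.27 mm


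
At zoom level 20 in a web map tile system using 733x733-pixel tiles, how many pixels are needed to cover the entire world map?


tiles per axis = 2^20 = 1048576
total tiles = 1048576^2 = 1099511627776
pixels per axis = 1048576 * 733 = 768606208
total pixels = 768606208^2 = 590755502976139264

590755502976139264 pixels


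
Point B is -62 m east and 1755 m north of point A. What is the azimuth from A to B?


az = atan2(-62, 1755) = -2.0 deg
adjusted to 0-360: 358.0 degrees

358.0 degrees


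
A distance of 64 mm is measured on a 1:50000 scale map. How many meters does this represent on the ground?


ground = 64 mm * 50000 / 1000 = 3200.0 m

3200.0 m


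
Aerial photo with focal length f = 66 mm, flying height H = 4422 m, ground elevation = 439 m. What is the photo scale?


scale = f / (H - h) = 66 mm / 3983 m = 66 / 3983000 = 1:60348

1:60348


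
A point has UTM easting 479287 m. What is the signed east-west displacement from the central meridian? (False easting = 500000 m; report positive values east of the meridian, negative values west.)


displacement = 479287 - 500000 = -20713 m

-20713 m


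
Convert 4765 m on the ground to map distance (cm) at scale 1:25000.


map_cm = 4765 * 100 / 25000 = 19.06 cm

19.06 cm


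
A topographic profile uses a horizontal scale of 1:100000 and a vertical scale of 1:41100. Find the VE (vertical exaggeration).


VE = horizontal_scale / vertical_scale = 100000 / 41100 ≈ 2.4

2.4x


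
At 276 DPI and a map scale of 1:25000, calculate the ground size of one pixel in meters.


pixel_cm = 2.54 / 276 ≈ 0.009203 cm
ground = pixel_cm * 25000 / 100 = 2.54 * 25000 / (276 * 100) = 63500 / 27600 ≈ 2.3 m

2.3 m


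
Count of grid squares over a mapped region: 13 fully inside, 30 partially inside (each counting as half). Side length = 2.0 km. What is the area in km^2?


effective squares = 13 + 30 * 0.5 = 28.0
area = 28.0 * 4.0 = 112.0 km^2

112.0 km^2


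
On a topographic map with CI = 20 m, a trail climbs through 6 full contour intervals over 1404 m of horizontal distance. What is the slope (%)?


elevation change = 6 * 20 = 120 m
slope = 120 / 1404 * 100 = 8.5%

8.5%


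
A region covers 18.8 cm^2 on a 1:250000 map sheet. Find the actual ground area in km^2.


ground_area = 18.8 * (250000/100)^2 = 117500000.0 m^2 = 117.5 km^2

117.5 km^2


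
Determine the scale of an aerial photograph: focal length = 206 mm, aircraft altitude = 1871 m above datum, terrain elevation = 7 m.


scale = f / (H - h) = 206 mm / 1864 m = 206 / 1864000 = 1:9049

1:9049


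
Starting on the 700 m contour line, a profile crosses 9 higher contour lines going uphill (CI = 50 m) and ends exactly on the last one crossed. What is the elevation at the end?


elevation = 700 + 9 * 50 = 1150 m

1150 m


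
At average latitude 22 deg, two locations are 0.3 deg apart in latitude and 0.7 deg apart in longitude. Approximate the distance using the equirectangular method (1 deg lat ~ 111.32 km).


dlat_km = 0.3 * 111.32 = 33.396
dlon_km = 0.7 * 111.32 * cos(22) ≈ 72.25
dist = sqrt(33.396^2 + 72.25^2) ≈ 79.6 km

79.6 km


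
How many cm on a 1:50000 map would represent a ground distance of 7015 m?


map_cm = 7015 * 100 / 50000 = 14.03 cm

14.03 cm


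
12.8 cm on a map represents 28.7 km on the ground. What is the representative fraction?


ground = 28.7 km = 2870000 cm; RF denominator = ground / map = 2870000 / 12.8 ≈ 224219; RF = 1:224219

1:224219


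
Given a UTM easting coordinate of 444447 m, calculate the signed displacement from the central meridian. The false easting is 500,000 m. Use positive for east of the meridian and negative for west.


displacement = 444447 - 500000 = -55553 m

-55553 m


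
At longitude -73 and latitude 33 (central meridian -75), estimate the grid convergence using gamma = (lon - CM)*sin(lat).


gamma = (-73 - -75) * sin(33) = 2 * 0.544639 = 1.089 degrees

1.089 degrees


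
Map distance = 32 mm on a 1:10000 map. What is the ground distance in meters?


ground = 32 mm * 10000 / 1000 = 320.0 m

320.0 m


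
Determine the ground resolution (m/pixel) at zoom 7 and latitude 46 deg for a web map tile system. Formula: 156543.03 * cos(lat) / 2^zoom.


res = 156543.03 * cos(46) / 2^7 = 156543.03 * 0.69465837 / 128 = 849.56 m/pixel

849.56 m/pixel


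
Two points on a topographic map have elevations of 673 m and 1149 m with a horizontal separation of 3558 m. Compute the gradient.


gradient = (1149 - 673) / 3558 = 476 / 3558 = 0.1338

0.1338


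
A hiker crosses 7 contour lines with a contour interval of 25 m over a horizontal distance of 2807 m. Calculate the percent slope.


elevation change = 7 * 25 = 175 m
slope = 175 / 2807 * 100 = 6.2%

6.2%


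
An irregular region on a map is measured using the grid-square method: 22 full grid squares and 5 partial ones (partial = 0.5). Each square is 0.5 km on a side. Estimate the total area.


effective squares = 22 + 5 * 0.5 = 24.5
area = 24.5 * 0.25 = 6.125 km^2

6.125 km^2


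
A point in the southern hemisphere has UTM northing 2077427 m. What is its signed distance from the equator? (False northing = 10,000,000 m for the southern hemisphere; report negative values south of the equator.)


For southern: actual = 2077427 - 10000000 = -7922573 m

-7922573 m


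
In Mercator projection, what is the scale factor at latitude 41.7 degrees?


SF = 1 / cos(41.7) = 1 / 0.746638 = 1.339

1.339


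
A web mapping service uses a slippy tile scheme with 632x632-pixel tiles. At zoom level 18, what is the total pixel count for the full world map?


tiles per axis = 2^18 = 262144
total tiles = 262144^2 = 68719476736
pixels per axis = 262144 * 632 = 165675008
total pixels = 165675008^2 = 27448208275800064

27448208275800064 pixels


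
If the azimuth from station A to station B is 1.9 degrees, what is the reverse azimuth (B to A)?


back azimuth = (1.9 + 180) mod 360 = 181.9 degrees

181.9 degrees


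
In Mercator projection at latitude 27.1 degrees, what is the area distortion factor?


area_distortion = 1/cos^2(27.1) = 1.262

1.262


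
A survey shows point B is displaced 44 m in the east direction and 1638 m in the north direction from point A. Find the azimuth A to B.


az = atan2(44, 1638) = 1.5 deg
adjusted to 0-360: 1.5 degrees

1.5 degrees


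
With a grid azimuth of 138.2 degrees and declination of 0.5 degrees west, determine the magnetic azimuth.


magnetic azimuth = grid azimuth - declination (east +ve)
mag_az = 138.2 - -0.5 = 138.7 degrees

138.7 degrees


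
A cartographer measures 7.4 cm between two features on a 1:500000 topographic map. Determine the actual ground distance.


ground = 7.4 cm * 500000 / 100 = 37000.0 m = 37.0 km

37.0 km


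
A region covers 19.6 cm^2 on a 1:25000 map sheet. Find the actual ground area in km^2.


ground_area = 19.6 * (25000/100)^2 = 1225000.0 m^2 = 1.225 km^2

1.225 km^2


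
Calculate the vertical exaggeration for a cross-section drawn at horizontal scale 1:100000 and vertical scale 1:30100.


VE = horizontal_scale / vertical_scale = 100000 / 30100 ≈ 3.3

3.3x


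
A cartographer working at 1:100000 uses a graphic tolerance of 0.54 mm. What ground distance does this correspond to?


ground = 0.54 mm * 100000 / 1000 = 54.0 m

54.0 m


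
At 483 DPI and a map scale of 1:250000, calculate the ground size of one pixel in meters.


pixel_cm = 2.54 / 483 ≈ 0.005259 cm
ground = pixel_cm * 250000 / 100 = 2.54 * 250000 / (483 * 100) = 635000 / 48300 ≈ 13.15 m

13.15 m


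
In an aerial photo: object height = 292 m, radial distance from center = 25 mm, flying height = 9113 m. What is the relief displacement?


d = h * r / H = 292 * 25 / 9113 = 0.8 mm

0.8 mm


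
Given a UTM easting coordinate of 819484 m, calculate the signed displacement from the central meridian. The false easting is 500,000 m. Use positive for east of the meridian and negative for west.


displacement = 819484 - 500000 = 319484 m

319484 m


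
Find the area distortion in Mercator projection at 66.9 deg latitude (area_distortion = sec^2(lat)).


area_distortion = 1/cos^2(66.9) = 6.497

6.497


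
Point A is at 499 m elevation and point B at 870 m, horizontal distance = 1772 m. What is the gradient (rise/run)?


gradient = (870 - 499) / 1772 = 371 / 1772 = 0.2094

0.2094


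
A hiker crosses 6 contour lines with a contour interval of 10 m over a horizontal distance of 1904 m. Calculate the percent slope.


elevation change = 6 * 10 = 60 m
slope = 60 / 1904 * 100 = 3.2%

3.2%


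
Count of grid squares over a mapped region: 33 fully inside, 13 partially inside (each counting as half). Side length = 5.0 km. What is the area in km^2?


effective squares = 33 + 13 * 0.5 = 39.5
area = 39.5 * 25.0 = 987.5 km^2

987.5 km^2


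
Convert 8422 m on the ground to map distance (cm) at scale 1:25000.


map_cm = 8422 * 100 / 25000 = 33.688 cm ≈ 33.69 cm

33.69 cm


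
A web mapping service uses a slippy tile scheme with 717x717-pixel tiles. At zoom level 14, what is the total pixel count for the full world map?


tiles per axis = 2^14 = 16384
total tiles = 16384^2 = 268435456
pixels per axis = 16384 * 717 = 11747328
total pixels = 11747328^2 = 137999715139584

137999715139584 pixels


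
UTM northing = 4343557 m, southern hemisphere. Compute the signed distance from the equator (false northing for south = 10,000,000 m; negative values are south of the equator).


For southern: actual = 4343557 - 10000000 = -5656443 m

-5656443 m


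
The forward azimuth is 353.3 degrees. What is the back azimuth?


back azimuth = (353.3 + 180) mod 360 = 173.3 degrees

173.3 degrees


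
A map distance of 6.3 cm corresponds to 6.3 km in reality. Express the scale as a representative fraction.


ground = 6.3 km = 630000 cm; RF denominator = ground / map = 630000 / 6.3 = 100000; RF = 1:100000

1:100000


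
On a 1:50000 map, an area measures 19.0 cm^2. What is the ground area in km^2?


ground_area = 19.0 * (50000/100)^2 = 4750000.0 m^2 = 4.75 km^2

4.75 km^2


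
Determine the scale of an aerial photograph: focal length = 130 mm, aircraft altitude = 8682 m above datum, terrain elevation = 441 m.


scale = f / (H - h) = 130 mm / 8241 m = 130 / 8241000 = 1:63392

1:63392


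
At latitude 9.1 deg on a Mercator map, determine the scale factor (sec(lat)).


SF = 1 / cos(9.1) = 1 / 0.987414 = 1.013

1.013


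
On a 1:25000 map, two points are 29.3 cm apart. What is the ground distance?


ground = 29.3 cm * 25000 / 100 = 7325.0 m = 7.325 km

7.325 km


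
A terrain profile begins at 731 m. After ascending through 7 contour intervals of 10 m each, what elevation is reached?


elevation = 731 + 7 * 10 = 801 m

801 m


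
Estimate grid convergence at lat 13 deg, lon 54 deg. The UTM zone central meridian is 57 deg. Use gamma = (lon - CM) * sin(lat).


gamma = (54 - 57) * sin(13) = -3 * 0.224951 = -0.675 degrees

-0.675 degrees


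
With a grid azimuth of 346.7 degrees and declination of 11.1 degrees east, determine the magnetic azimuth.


magnetic azimuth = grid azimuth - declination (east +ve)
mag_az = 346.7 - 11.1 = 335.6 degrees

335.6 degrees


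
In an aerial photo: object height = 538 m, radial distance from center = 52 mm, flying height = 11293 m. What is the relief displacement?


d = h * r / H = 538 * 52 / 11293 = 2.48 mm

2.48 mm


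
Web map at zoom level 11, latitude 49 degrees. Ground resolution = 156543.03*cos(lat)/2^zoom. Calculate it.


res = 156543.03 * cos(49) / 2^11 = 156543.03 * 0.65605903 / 2048 = 50.15 m/pixel

50.15 m/pixel


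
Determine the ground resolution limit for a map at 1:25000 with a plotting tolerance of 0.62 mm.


ground = 0.62 mm * 25000 / 1000 = 15.5 m

15.5 m


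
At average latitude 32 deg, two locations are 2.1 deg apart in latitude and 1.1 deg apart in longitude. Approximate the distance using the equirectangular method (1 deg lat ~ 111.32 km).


dlat_km = 2.1 * 111.32 = 233.772
dlon_km = 1.1 * 111.32 * cos(32) ≈ 103.845
dist = sqrt(233.772^2 + 103.845^2) ≈ 255.8 km

255.8 km


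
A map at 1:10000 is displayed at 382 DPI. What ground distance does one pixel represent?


pixel_cm = 2.54 / 382 ≈ 0.006649 cm
ground = pixel_cm * 10000 / 100 = 2.54 * 10000 / (382 * 100) = 25400 / 38200 ≈ 0.66 m

0.66 m


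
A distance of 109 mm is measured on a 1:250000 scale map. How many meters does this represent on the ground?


ground = 109 mm * 250000 / 1000 = 27250.0 m

27250.0 m


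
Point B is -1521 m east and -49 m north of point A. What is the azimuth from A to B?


az = atan2(-1521, -49) = -91.8 deg
adjusted to 0-360: 268.2 degrees

268.2 degrees


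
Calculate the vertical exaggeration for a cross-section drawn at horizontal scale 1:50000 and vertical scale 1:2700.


VE = horizontal_scale / vertical_scale = 50000 / 2700 ≈ 18.5

18.5x


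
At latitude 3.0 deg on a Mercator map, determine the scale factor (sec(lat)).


SF = 1 / cos(3.0) = 1 / 0.99863 = 1.001

1.001


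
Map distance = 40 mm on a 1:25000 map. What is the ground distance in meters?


ground = 40 mm * 25000 / 1000 = 1000.0 m

1000.0 m


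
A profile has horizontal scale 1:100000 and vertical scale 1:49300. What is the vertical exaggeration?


VE = horizontal_scale / vertical_scale = 100000 / 49300 ≈ 2.0

2.0x


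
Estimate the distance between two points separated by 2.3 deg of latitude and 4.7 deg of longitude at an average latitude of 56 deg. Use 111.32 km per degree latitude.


dlat_km = 2.3 * 111.32 = 256.036
dlon_km = 4.7 * 111.32 * cos(56) ≈ 292.572
dist = sqrt(256.036^2 + 292.572^2) ≈ 388.8 km

388.8 km


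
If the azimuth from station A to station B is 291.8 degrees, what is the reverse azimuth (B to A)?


back azimuth = (291.8 + 180) mod 360 = 111.8 degrees

111.8 degrees


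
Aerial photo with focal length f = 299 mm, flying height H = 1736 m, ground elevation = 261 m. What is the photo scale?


scale = f / (H - h) = 299 mm / 1475 m = 299 / 1475000 = 1:4933

1:4933


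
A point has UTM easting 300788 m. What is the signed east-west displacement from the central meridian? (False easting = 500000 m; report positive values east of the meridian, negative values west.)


displacement = 300788 - 500000 = -199212 m

-199212 m


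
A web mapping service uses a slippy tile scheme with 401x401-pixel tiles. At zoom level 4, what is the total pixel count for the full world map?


tiles per axis = 2^4 = 16
total tiles = 16^2 = 256
pixels per axis = 16 * 401 = 6416
total pixels = 6416^2 = 41165056

41165056 pixels


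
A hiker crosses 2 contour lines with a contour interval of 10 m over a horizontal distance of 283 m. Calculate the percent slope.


elevation change = 2 * 10 = 20 m
slope = 20 / 283 * 100 = 7.1%

7.1%


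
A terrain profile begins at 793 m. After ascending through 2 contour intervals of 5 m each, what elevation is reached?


elevation = 793 + 2 * 5 = 803 m

803 m


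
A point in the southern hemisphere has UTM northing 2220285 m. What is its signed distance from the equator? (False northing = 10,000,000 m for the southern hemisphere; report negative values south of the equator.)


For southern: actual = 2220285 - 10000000 = -7779715 m

-7779715 m


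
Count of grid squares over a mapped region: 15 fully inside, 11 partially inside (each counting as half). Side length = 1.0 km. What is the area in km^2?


effective squares = 15 + 11 * 0.5 = 20.5
area = 20.5 * 1.0 = 20.5 km^2

20.5 km^2


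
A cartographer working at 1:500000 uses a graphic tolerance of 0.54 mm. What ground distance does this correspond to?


ground = 0.54 mm * 500000 / 1000 = 270.0 m

270.0 m


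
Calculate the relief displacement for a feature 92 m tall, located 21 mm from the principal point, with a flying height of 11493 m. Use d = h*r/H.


d = h * r / H = 92 * 21 / 11493 = 0.17 mm

0.17 mm


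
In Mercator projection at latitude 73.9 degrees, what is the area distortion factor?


area_distortion = 1/cos^2(73.9) = 13.003

13.003


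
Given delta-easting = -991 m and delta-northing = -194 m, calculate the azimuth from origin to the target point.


az = atan2(-991, -194) = -101.1 deg
adjusted to 0-360: 258.9 degrees

258.9 degrees


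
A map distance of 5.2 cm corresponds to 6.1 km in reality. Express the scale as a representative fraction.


ground = 6.1 km = 610000 cm; RF denominator = ground / map = 610000 / 5.2 ≈ 117308; RF = 1:117308

1:117308


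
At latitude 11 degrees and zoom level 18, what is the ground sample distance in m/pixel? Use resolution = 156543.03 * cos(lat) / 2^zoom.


res = 156543.03 * cos(11) / 2^18 = 156543.03 * 0.98162718 / 262144 = 0.59 m/pixel

0.59 m/pixel


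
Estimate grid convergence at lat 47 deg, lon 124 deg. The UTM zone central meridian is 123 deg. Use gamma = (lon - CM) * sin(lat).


gamma = (124 - 123) * sin(47) = 1 * 0.731354 = 0.731 degrees

0.731 degrees


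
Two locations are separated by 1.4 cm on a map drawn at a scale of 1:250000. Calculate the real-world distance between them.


ground = 1.4 cm * 250000 / 100 = 3500.0 m = 3.5 km

3.5 km


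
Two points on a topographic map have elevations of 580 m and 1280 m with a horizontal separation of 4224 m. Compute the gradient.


gradient = (1280 - 580) / 4224 = 700 / 4224 = 0.1657

0.1657


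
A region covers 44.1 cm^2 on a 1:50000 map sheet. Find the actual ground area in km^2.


ground_area = 44.1 * (50000/100)^2 = 11025000.0 m^2 = 11.025 km^2

11.025 km^2


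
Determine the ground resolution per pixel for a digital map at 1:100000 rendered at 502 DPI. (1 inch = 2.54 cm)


pixel_cm = 2.54 / 502 ≈ 0.00506 cm
ground = pixel_cm * 100000 / 100 = 2.54 * 100000 / (502 * 100) = 254000 / 50200 ≈ 5.06 m

5.06 m


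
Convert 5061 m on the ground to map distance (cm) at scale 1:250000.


map_cm = 5061 * 100 / 250000 = 2.0244 cm ≈ 2.02 cm

2.02 cm


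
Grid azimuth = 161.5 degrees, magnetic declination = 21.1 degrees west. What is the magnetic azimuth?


magnetic azimuth = grid azimuth - declination (east +ve)
mag_az = 161.5 - -21.1 = 182.6 degrees

182.6 degrees


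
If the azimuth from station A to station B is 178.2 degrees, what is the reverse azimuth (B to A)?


back azimuth = (178.2 + 180) mod 360 = 358.2 degrees

358.2 degrees


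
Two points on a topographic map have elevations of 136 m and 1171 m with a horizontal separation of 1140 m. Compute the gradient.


gradient = (1171 - 136) / 1140 = 1035 / 1140 = 0.9079

0.9079


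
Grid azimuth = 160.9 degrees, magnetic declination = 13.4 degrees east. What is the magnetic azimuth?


magnetic azimuth = grid azimuth - declination (east +ve)
mag_az = 160.9 - 13.4 = 147.5 degrees

147.5 degrees


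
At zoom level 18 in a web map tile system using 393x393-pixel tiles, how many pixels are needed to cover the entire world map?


tiles per axis = 2^18 = 262144
total tiles = 262144^2 = 68719476736
pixels per axis = 262144 * 393 = 103022592
total pixels = 103022592^2 = 10613654462398464

10613654462398464 pixels


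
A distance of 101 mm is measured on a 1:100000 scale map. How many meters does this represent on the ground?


ground = 101 mm * 100000 / 1000 = 10100.0 m

10100.0 m


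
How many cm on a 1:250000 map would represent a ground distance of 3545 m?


map_cm = 3545 * 100 / 250000 = 1.418 cm ≈ 1.42 cm

1.42 cm


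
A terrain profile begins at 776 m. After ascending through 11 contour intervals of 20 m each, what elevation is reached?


elevation = 776 + 11 * 20 = 996 m

996 m


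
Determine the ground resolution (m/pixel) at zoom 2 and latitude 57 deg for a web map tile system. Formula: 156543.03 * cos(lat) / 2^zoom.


res = 156543.03 * cos(57) / 2^2 = 156543.03 * 0.54463904 / 4 = 21314.86 m/pixel

21314.86 m/pixel


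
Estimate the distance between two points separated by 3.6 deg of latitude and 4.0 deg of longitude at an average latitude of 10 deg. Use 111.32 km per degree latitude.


dlat_km = 3.6 * 111.32 = 400.752
dlon_km = 4.0 * 111.32 * cos(10) ≈ 438.515
dist = sqrt(400.752^2 + 438.515^2) ≈ 594.1 km

594.1 km


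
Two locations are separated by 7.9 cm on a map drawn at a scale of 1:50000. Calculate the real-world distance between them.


ground = 7.9 cm * 50000 / 100 = 3950.0 m = 3.95 km

3.95 km


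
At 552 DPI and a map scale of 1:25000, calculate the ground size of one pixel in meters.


pixel_cm = 2.54 / 552 ≈ 0.004601 cm
ground = pixel_cm * 25000 / 100 = 2.54 * 25000 / (552 * 100) = 63500 / 55200 ≈ 1.15 m

1.15 m


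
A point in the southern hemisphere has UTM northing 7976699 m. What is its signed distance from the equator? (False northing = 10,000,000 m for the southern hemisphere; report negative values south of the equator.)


For southern: actual = 7976699 - 10000000 = -2023301 m

-2023301 m


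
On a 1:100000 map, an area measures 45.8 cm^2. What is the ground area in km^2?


ground_area = 45.8 * (100000/100)^2 = 45800000.0 m^2 = 45.8 km^2

45.8 km^2


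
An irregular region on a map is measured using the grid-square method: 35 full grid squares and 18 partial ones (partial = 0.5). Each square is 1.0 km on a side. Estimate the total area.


effective squares = 35 + 18 * 0.5 = 44.0
area = 44.0 * 1.0 = 44.0 km^2

44.0 km^2


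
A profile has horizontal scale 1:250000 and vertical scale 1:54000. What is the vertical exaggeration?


VE = horizontal_scale / vertical_scale = 250000 / 54000 ≈ 4.6

4.6x


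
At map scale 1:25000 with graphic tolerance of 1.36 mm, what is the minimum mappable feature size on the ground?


ground = 1.36 mm * 25000 / 1000 = 34.0 m

34.0 m


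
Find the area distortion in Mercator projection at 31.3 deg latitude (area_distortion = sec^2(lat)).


area_distortion = 1/cos^2(31.3) = 1.37

1.37


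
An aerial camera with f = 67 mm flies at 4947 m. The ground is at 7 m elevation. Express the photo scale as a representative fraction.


scale = f / (H - h) = 67 mm / 4940 m = 67 / 4940000 = 1:73731

1:73731


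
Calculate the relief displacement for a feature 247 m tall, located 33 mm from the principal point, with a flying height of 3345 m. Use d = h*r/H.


d = h * r / H = 247 * 33 / 3345 = 2.44 mm

2.44 mm


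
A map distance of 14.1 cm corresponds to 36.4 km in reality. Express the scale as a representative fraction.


ground = 36.4 km = 3640000 cm; RF denominator = ground / map = 3640000 / 14.1 ≈ 258156; RF = 1:258156

1:258156


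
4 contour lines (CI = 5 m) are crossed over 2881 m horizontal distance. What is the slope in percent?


elevation change = 4 * 5 = 20 m
slope = 20 / 2881 * 100 = 0.7%

0.7%


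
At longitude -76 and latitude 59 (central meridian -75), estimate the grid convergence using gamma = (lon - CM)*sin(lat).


gamma = (-76 - -75) * sin(59) = -1 * 0.857167 = -0.857 degrees

-0.857 degrees


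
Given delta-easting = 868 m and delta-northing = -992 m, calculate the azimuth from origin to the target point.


az = atan2(868, -992) = 138.8 deg
adjusted to 0-360: 138.8 degrees

138.8 degrees


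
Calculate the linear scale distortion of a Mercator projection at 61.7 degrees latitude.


SF = 1 / cos(61.7) = 1 / 0.474088 = 2.109

2.109


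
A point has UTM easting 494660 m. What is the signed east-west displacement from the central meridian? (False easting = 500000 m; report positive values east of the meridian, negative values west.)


displacement = 494660 - 500000 = -5340 m

-5340 m


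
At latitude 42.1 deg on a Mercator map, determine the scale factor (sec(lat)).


SF = 1 / cos(42.1) = 1 / 0.741976 = 1.348

1.348


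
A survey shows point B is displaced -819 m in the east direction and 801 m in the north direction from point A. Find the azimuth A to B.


az = atan2(-819, 801) = -45.6 deg
adjusted to 0-360: 314.4 degrees

314.4 degrees


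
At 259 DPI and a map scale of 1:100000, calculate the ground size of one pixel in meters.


pixel_cm = 2.54 / 259 ≈ 0.009807 cm
ground = pixel_cm * 100000 / 100 = 2.54 * 100000 / (259 * 100) = 254000 / 25900 ≈ 9.81 m

9.81 m


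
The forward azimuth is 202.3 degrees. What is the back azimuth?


back azimuth = (202.3 + 180) mod 360 = 22.3 degrees

22.3 degrees


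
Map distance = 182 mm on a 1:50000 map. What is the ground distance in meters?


ground = 182 mm * 50000 / 1000 = 9100.0 m

9100.0 m


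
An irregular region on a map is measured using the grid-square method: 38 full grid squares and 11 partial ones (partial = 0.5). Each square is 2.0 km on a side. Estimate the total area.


effective squares = 38 + 11 * 0.5 = 43.5
area = 43.5 * 4.0 = 174.0 km^2

174.0 km^2


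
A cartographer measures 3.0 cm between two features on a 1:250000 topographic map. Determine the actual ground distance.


ground = 3.0 cm * 250000 / 100 = 7500.0 m = 7.5 km

7.5 km


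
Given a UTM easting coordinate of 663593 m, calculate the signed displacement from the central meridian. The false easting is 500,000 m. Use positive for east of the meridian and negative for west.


displacement = 663593 - 500000 = 163593 m

163593 m


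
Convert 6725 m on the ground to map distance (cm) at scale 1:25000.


map_cm = 6725 * 100 / 25000 = 26.9 cm

26.9 cm


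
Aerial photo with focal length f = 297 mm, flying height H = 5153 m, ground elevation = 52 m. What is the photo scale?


scale = f / (H - h) = 297 mm / 5101 m = 297 / 5101000 = 1:17175

1:17175


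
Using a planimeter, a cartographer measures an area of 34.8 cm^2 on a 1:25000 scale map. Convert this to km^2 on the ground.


ground_area = 34.8 * (25000/100)^2 = 2175000.0 m^2 = 2.175 km^2

2.175 km^2


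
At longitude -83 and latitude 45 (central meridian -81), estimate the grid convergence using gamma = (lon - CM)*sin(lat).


gamma = (-83 - -81) * sin(45) = -2 * 0.707107 = -1.414 degrees

-1.414 degrees


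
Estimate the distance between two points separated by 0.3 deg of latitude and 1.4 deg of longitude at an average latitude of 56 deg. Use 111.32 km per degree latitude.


dlat_km = 0.3 * 111.32 = 33.396
dlon_km = 1.4 * 111.32 * cos(56) ≈ 87.149
dist = sqrt(33.396^2 + 87.149^2) ≈ 93.3 km

93.3 km


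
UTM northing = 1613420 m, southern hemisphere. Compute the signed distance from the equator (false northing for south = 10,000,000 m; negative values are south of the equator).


For southern: actual = 1613420 - 10000000 = -8386580 m

-8386580 m


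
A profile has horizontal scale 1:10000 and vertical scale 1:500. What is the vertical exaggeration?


VE = horizontal_scale / vertical_scale = 10000 / 500 = 20.0

20.0x


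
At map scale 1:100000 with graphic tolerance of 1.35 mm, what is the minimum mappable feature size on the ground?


ground = 1.35 mm * 100000 / 1000 = 135.0 m

135.0 m


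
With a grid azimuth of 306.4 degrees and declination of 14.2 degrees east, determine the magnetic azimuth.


magnetic azimuth = grid azimuth - declination (east +ve)
mag_az = 306.4 - 14.2 = 292.2 degrees

292.2 degrees


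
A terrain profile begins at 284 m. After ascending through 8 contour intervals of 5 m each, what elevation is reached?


elevation = 284 + 8 * 5 = 324 m

324 m


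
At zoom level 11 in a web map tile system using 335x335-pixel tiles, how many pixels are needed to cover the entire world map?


tiles per axis = 2^11 = 2048
total tiles = 2048^2 = 4194304
pixels per axis = 2048 * 335 = 686080
total pixels = 686080^2 = 470705766400

470705766400 pixels


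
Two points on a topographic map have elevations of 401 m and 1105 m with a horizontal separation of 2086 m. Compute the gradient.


gradient = (1105 - 401) / 2086 = 704 / 2086 = 0.3375

0.3375


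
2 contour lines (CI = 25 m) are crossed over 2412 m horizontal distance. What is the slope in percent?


elevation change = 2 * 25 = 50 m
slope = 50 / 2412 * 100 = 2.1%

2.1%


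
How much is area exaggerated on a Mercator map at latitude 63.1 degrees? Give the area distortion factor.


area_distortion = 1/cos^2(63.1) = 4.885

4.885


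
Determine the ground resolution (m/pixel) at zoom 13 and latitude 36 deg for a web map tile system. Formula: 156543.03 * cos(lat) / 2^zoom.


res = 156543.03 * cos(36) / 2^13 = 156543.03 * 0.80901699 / 8192 = 15.46 m/pixel

15.46 m/pixel


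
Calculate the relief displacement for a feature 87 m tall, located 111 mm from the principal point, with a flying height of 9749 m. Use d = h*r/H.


d = h * r / H = 87 * 111 / 9749 = 0.99 mm

0.99 mm


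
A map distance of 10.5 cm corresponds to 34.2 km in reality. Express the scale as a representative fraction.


ground = 34.2 km = 3420000 cm; RF denominator = ground / map = 3420000 / 10.5 ≈ 325714; RF = 1:325714

1:325714


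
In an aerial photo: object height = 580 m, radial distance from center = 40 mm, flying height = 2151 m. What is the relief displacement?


d = h * r / H = 580 * 40 / 2151 = 10.79 mm

10.79 mm


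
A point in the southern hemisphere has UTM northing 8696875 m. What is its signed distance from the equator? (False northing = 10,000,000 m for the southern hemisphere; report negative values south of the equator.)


For southern: actual = 8696875 - 10000000 = -1303125 m

-1303125 m


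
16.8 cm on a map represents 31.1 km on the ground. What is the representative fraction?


ground = 31.1 km = 3110000 cm; RF denominator = ground / map = 3110000 / 16.8 ≈ 185119; RF = 1:185119

1:185119


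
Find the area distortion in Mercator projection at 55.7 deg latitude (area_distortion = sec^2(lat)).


area_distortion = 1/cos^2(55.7) = 3.149

3.149


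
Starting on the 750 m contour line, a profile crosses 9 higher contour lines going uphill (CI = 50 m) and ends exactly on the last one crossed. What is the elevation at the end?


elevation = 750 + 9 * 50 = 1200 m

1200 m


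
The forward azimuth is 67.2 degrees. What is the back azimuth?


back azimuth = (67.2 + 180) mod 360 = 247.2 degrees

247.2 degrees


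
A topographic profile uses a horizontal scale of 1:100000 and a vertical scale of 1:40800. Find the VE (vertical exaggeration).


VE = horizontal_scale / vertical_scale = 100000 / 40800 ≈ 2.5

2.5x


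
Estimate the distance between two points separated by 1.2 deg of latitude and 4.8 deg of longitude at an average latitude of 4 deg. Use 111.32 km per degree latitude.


dlat_km = 1.2 * 111.32 = 133.584
dlon_km = 4.8 * 111.32 * cos(4) ≈ 533.034
dist = sqrt(133.584^2 + 533.034^2) ≈ 549.5 km

549.5 km


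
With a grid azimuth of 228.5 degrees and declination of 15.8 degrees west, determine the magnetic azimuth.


magnetic azimuth = grid azimuth - declination (east +ve)
mag_az = 228.5 - -15.8 = 244.3 degrees

244.3 degrees


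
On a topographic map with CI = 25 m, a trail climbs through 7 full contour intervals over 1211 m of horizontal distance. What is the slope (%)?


elevation change = 7 * 25 = 175 m
slope = 175 / 1211 * 100 = 14.5%

14.5%


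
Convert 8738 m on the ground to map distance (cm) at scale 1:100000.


map_cm = 8738 * 100 / 100000 = 8.738 cm ≈ 8.74 cm

8.74 cm


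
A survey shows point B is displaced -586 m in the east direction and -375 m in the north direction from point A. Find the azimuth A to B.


az = atan2(-586, -375) = -122.6 deg
adjusted to 0-360: 237.4 degrees

237.4 degrees


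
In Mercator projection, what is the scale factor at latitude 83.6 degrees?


SF = 1 / cos(83.6) = 1 / 0.111469 = 8.971

8.971


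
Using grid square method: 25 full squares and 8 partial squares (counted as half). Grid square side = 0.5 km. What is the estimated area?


effective squares = 25 + 8 * 0.5 = 29.0
area = 29.0 * 0.25 = 7.25 km^2

7.25 km^2
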